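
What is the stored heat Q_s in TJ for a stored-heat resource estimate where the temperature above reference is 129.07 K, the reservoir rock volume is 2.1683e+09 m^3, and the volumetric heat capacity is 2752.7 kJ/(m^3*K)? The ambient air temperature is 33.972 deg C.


Q_s = Vr * rhoc * dT / 1e12
Q_s = 2.1683e+09 * 2752.7 * 129.07 / 1e12
Q_s = 770.3775 PJ
Convert: 770.3775 PJ * 1000.0 = 7.7038e+05 TJ
Q_s = 7.7038e+05 TJ


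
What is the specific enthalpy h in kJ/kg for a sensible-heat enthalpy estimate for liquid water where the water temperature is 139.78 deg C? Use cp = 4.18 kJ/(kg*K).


h = cp * T
h = 4.18 * 139.78
h = 584.28 kJ/kg


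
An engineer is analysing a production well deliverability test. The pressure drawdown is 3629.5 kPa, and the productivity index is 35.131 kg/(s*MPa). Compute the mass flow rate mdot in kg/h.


mdot = PI * dP / 1000
mdot = 35.131 * 3629.5 / 1000
mdot = 127.5080 kg/s
Convert: 127.5080 kg/s * 3600.0 = 4.5903e+05 kg/h
mdot = 4.5903e+05 kg/h


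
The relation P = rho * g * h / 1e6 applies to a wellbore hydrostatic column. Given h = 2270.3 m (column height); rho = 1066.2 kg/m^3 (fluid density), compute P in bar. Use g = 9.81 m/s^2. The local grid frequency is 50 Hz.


P = rho * g * h / 1e6
P = 1066.2 * 9.81 * 2270.3 / 1e6
P = 23.74603 MPa
Convert: 23.74603 MPa * 10.0 = 237.46 bar
P = 237.46 bar


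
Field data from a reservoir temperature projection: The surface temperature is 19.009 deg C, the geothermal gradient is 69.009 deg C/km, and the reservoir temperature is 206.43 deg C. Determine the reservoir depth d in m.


d = (T_res - T_surf) / grad * 1000
d = (206.43 - 19.009) / 69.009 * 1000
d = 2715.9 m


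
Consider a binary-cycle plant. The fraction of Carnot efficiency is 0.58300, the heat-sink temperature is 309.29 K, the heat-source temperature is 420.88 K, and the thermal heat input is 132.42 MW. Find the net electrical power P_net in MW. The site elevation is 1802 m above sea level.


Step 1: eta = (1 - Tc/Th)*f = (1 - 309.29/420.88)*0.583 = 0.1545737
Step 2: P_net = eta * Q_in = 0.1545737 * 132.42 = 20.469 MW
P_net = 20.469 MW


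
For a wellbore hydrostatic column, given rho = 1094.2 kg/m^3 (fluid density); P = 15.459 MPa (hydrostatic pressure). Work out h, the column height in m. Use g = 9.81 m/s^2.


h = P * 1e6 / (g * rho)
h = 15.459 * 1e6 / (9.81 * 1094.2)
h = 1440.2 m


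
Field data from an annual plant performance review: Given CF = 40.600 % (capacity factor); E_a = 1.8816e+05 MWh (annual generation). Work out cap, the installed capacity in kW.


cap = E_a / (CF/100 * 8760)
cap = 1.8816e+05 / (40.600/100 * 8760)
cap = 52.90505 MW
Convert: 52.90505 MW * 1000.0 = 52905 kW
cap = 52905 kW


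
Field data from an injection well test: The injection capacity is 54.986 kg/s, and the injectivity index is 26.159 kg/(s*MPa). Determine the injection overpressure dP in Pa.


dP = mdot * 1000 / II
dP = 54.986 * 1000 / 26.159
dP = 2101.992 kPa
Convert: 2101.992 kPa * 1000.0 = 2.1020e+06 Pa
dP = 2.1020e+06 Pa


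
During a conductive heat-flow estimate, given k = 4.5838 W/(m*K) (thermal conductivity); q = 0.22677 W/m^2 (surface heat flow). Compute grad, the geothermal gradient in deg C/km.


grad = q * 1000 / k
grad = 0.22677 * 1000 / 4.5838
grad = 49.472 deg C/km


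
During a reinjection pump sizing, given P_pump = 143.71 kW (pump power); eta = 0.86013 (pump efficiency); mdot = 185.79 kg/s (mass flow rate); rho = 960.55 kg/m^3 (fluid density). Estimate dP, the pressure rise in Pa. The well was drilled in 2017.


dP = P_pump * rho * eta / mdot
dP = 143.71 * 960.55 * 0.86013 / 185.79
dP = 639.0704 kPa
Convert: 639.0704 kPa * 1000.0 = 6.3907e+05 Pa
dP = 6.3907e+05 Pa


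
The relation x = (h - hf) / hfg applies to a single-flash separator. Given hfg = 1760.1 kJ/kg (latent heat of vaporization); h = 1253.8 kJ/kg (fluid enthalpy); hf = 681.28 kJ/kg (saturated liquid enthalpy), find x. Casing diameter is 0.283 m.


x = (h - hf) / hfg
x = (1253.8 - 681.28) / 1760.1
x = 0.32528


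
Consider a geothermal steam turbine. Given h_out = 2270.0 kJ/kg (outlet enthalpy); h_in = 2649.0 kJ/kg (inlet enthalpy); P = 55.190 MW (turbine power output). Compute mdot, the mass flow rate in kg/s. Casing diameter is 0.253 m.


mdot = P * 1000 / (h_in - h_out)
mdot = 55.190 * 1000 / (2649.0 - 2270.0)
mdot = 145.62 kg/s


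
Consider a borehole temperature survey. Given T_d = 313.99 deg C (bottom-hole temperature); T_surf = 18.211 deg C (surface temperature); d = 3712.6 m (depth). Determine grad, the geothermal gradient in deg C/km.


grad = (T_d - T_surf) / d * 1000
grad = (313.99 - 18.211) / 3712.6 * 1000
grad = 79.669 deg C/km


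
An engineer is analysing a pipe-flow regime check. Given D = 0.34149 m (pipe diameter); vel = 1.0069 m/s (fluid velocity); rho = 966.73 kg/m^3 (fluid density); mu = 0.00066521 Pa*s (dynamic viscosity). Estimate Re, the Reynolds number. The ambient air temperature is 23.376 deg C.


Re = rho * vel * D / mu
Re = 966.73 * 1.0069 * 0.34149 / 0.00066521
Re = 4.9970e+05


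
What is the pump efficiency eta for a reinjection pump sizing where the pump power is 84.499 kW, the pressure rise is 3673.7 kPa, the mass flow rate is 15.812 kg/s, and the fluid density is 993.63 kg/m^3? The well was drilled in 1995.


eta = mdot * dP / (rho * P_pump)
eta = 15.812 * 3673.7 / (993.63 * 84.499)
eta = 0.69185


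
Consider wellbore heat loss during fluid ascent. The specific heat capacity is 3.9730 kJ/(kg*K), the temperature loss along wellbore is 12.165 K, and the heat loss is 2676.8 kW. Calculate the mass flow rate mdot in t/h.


mdot = Q_loss / (cp * dT)
mdot = 2676.8 / (3.9730 * 12.165)
mdot = 55.38412 kg/s
Convert: 55.38412 kg/s * 3.6 = 199.38 t/h
mdot = 199.38 t/h


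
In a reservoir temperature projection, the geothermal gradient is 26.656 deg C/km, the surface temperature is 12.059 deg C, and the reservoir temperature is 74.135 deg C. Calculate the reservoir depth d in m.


d = (T_res - T_surf) / grad * 1000
d = (74.135 - 12.059) / 26.656 * 1000
d = 2328.8 m


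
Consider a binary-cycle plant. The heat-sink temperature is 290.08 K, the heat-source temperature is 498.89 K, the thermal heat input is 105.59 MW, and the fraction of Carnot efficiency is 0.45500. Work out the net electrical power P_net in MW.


Step 1: eta = (1 - Tc/Th)*f = (1 - 290.08/498.89)*0.455 = 0.1904399
Step 2: P_net = eta * Q_in = 0.1904399 * 105.59 = 20.109 MW
P_net = 20.109 MW


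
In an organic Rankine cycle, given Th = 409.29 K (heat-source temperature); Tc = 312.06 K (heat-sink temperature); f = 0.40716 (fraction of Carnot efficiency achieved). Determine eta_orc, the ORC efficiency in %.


eta_orc = (1 - Tc/Th) * f * 100
eta_orc = (1 - 312.06/409.29) * 0.40716 * 100
eta_orc = 9.6724 %


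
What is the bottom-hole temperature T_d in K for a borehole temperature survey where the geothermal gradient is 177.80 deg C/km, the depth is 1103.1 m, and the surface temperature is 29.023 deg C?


T_d = T_surf + grad * d / 1000
T_d = 29.023 + 177.80 * 1103.1 / 1000
T_d = 225.1542 deg C
Convert to K: 225.1542 + 273.15 = 498.30 K
T_d = 498.30 K


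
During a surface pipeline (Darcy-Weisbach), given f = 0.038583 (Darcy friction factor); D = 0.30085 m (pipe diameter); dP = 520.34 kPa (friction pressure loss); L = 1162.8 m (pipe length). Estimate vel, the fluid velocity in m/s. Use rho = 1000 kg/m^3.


vel = sqrt(dP*1000*2*D / (f*L*rho))
vel = sqrt(520.34*1000*2*0.30085 / (0.038583*1162.8*1000))
vel = 2.6417 m/s


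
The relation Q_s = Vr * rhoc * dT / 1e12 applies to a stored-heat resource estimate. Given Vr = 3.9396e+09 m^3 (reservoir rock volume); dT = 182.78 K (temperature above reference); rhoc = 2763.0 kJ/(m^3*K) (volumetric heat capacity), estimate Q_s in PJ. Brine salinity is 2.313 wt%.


Q_s = Vr * rhoc * dT / 1e12
Q_s = 3.9396e+09 * 2763.0 * 182.78 / 1e12
Q_s = 1989.6 PJ


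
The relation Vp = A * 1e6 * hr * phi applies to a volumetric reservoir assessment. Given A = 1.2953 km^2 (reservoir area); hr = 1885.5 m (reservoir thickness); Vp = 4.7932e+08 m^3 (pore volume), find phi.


phi = Vp / (A * 1e6 * hr)
phi = 4.7932e+08 / (1.2953 * 1e6 * 1885.5)
phi = 0.19626


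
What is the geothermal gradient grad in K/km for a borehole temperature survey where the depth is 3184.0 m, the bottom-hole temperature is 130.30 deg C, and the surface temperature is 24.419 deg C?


grad = (T_d - T_surf) / d * 1000
grad = (130.30 - 24.419) / 3184.0 * 1000
grad = 33.25408 deg C/km
Convert: 33.25408 deg C/km * 1.0 = 33.254 K/km
grad = 33.254 K/km


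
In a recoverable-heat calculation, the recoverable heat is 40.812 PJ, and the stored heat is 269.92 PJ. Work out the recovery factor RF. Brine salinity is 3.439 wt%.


RF = Q_rec / Q_s
RF = 40.812 / 269.92
RF = 0.15120


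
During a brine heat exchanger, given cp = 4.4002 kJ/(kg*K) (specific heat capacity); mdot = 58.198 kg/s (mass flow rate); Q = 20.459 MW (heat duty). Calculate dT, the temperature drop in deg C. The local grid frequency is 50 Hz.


dT = Q * 1000 / (mdot * cp)
dT = 20.459 * 1000 / (58.198 * 4.4002)
dT = 79.89212 K
Convert (temperature difference, 1 K = 1 deg C): 79.89212 K = 79.89212 deg C
dT = 79.892 deg C


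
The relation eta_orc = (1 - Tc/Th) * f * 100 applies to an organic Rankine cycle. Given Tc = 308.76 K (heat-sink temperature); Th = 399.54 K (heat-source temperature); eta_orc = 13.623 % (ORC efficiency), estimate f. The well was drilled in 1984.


f = (eta_orc/100) / (1 - Tc/Th)
f = (13.623/100) / (1 - 308.76/399.54)
f = 0.59957


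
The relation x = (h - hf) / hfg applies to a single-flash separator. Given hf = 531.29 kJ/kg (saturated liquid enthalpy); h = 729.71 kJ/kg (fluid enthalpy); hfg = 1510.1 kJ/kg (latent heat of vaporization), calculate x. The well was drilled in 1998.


x = (h - hf) / hfg
x = (729.71 - 531.29) / 1510.1
x = 0.13140


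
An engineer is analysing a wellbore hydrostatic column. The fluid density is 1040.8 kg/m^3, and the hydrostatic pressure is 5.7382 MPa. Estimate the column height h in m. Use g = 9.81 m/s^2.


h = P * 1e6 / (g * rho)
h = 5.7382 * 1e6 / (9.81 * 1040.8)
h = 562.00 m


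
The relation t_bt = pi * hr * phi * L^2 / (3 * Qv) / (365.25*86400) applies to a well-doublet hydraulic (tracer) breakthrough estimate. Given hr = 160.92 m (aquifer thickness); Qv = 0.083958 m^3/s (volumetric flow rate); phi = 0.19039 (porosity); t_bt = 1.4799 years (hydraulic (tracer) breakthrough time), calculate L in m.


L = sqrt(t_bt*365.25*86400*3*Qv / (pi*hr*phi))
L = sqrt(1.4799*365.25*86400*3*0.083958 / (pi*160.92*0.19039))
L = 349.59 m


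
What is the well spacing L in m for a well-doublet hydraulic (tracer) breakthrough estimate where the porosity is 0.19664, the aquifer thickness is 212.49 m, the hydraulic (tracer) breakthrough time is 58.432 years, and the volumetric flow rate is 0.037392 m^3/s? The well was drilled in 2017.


L = sqrt(t_bt*365.25*86400*3*Qv / (pi*hr*phi))
L = sqrt(58.432*365.25*86400*3*0.037392 / (pi*212.49*0.19664))
L = 1255.3 m


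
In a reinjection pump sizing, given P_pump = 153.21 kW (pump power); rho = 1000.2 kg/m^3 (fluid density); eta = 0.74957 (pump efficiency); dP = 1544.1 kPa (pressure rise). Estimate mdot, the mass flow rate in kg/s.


mdot = P_pump * rho * eta / dP
mdot = 153.21 * 1000.2 * 0.74957 / 1544.1
mdot = 74.389 kg/s


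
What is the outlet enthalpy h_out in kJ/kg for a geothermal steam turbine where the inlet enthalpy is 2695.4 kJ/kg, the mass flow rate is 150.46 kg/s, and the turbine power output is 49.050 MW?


h_out = h_in - P * 1000 / mdot
h_out = 2695.4 - 49.050 * 1000 / 150.46
h_out = 2369.4 kJ/kg


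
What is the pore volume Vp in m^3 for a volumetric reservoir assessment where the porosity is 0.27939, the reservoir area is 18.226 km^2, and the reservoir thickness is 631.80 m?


Vp = A * 1e6 * hr * phi
Vp = 18.226 * 1e6 * 631.80 * 0.27939
Vp = 3.2172e+09 m^3


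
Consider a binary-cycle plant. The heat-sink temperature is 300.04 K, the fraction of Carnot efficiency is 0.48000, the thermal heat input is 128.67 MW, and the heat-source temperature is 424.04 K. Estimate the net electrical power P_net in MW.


Step 1: eta = (1 - Tc/Th)*f = (1 - 300.04/424.04)*0.48 = 0.1403641
Step 2: P_net = eta * Q_in = 0.1403641 * 128.67 = 18.061 MW
P_net = 18.061 MW


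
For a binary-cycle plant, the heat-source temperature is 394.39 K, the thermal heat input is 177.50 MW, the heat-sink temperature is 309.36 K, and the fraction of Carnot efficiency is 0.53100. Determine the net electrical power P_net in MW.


Step 1: eta = (1 - Tc/Th)*f = (1 - 309.36/394.39)*0.531 = 0.1144829
Step 2: P_net = eta * Q_in = 0.1144829 * 177.5 = 20.321 MW
P_net = 20.321 MW


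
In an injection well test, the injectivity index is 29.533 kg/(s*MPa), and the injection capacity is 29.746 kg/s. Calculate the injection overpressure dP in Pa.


dP = mdot * 1000 / II
dP = 29.746 * 1000 / 29.533
dP = 1007.212 kPa
Convert: 1007.212 kPa * 1000.0 = 1.0072e+06 Pa
dP = 1.0072e+06 Pa


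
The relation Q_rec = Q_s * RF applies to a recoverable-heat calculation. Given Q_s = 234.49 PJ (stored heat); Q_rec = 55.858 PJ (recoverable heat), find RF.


RF = Q_rec / Q_s
RF = 55.858 / 234.49
RF = 0.23821


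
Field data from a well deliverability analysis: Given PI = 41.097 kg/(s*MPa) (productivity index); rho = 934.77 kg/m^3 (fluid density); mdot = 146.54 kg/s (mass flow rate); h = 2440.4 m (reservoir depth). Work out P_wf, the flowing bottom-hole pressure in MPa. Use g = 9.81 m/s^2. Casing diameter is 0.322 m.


Step 1: P_i = rho*g*h/1e6 = 934.77*9.81*2440.4/1e6 = 22.37870 MPa
Step 2: P_wf = P_i - mdot/PI = 22.37870 - 146.54/41.097 = 18.813 MPa
P_wf = 18.813 MPa


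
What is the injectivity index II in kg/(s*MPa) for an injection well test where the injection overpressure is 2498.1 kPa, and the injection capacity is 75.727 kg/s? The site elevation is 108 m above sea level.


II = mdot * 1000 / dP
II = 75.727 * 1000 / 2498.1
II = 30.314 kg/(s*MPa)


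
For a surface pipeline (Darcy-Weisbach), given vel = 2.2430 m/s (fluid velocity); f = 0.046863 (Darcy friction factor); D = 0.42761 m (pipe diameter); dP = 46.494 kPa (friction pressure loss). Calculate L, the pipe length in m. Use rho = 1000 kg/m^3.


L = dP*1000*D / (f*rho*vel^2/2)
L = 46.494*1000*0.42761 / (0.046863*1000*2.2430^2/2)
L = 168.65 m


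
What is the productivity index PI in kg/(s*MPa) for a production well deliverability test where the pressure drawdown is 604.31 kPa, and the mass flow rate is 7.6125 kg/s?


PI = mdot * 1000 / dP
PI = 7.6125 * 1000 / 604.31
PI = 12.597 kg/(s*MPa)


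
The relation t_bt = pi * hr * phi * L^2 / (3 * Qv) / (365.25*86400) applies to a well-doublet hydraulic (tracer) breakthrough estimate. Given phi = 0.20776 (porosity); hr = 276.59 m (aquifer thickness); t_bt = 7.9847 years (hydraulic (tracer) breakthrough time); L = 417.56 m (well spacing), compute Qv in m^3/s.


Qv = pi*hr*phi*L^2 / (3*t_bt*365.25*86400)
Qv = pi*276.59*0.20776*417.56^2 / (3*7.9847*365.25*86400)
Qv = 0.041639 m^3/s


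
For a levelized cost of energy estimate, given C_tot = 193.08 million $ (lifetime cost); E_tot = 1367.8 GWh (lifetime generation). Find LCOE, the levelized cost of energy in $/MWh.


LCOE = C_tot / E_tot * 100
LCOE = 193.08 / 1367.8 * 100
LCOE = 14.11610 cents/kWh
Convert: 14.11610 cents/kWh * 10.0 = 141.16 $/MWh
LCOE = 141.16 $/MWh


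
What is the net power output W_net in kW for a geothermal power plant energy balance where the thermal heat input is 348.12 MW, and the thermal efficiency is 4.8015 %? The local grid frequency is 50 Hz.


W_net = eta / 100 * Q_in
W_net = 4.8015 / 100 * 348.12
W_net = 16.71498 MW
Convert: 16.71498 MW * 1000.0 = 16715 kW
W_net = 16715 kW


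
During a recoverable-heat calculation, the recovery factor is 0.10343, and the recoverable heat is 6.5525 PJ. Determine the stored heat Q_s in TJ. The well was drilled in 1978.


Q_s = Q_rec / RF
Q_s = 6.5525 / 0.10343
Q_s = 63.35203 PJ
Convert: 63.35203 PJ * 1000.0 = 63352 TJ
Q_s = 63352 TJ


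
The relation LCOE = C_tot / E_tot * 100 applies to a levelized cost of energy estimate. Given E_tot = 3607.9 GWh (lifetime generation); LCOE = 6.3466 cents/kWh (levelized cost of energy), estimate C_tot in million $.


C_tot = LCOE / 100 * E_tot
C_tot = 6.3466 / 100 * 3607.9
C_tot = 228.98 million $


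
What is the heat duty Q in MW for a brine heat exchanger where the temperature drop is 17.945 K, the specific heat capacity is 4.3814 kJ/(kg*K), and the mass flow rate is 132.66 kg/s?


Q = mdot * cp * dT / 1000
Q = 132.66 * 4.3814 * 17.945 / 1000
Q = 10.430 MW


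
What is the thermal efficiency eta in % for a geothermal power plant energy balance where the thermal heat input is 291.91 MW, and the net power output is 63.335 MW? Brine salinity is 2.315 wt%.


eta = W_net / Q_in * 100
eta = 63.335 / 291.91 * 100
eta = 21.697 %


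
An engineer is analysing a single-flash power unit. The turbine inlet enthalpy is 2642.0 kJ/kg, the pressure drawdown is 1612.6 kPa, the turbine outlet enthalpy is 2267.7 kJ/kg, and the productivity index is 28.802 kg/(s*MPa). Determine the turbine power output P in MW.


Step 1: mdot = PI * dP / 1000 = 28.802 * 1612.6 / 1000 = 46.44611 kg/s
Step 2: P = mdot*(h_in - h_out)/1000 = 46.44611*(2642.0 - 2267.7)/1000 = 17.385 MW
P = 17.385 MW


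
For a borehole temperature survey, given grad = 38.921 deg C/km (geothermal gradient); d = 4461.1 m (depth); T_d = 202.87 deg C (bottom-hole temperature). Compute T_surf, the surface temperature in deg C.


T_surf = T_d - grad * d / 1000
T_surf = 202.87 - 38.921 * 4461.1 / 1000
T_surf = 29.240 deg C


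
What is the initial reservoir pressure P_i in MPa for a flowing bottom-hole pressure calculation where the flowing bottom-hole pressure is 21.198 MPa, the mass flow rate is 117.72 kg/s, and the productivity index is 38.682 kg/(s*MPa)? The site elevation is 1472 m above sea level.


P_i = P_wf + mdot / PI
P_i = 21.198 + 117.72 / 38.682
P_i = 24.241 MPa


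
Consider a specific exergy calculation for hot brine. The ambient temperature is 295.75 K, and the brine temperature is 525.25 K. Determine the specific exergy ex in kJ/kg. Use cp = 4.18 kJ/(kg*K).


ex = cp * ((T_b - T_0) - T_0 * ln(T_b/T_0))
ex = 4.18 * ((525.25 - 295.75) - 295.75 * ln(525.25/295.75))
ex = 249.27 kJ/kg


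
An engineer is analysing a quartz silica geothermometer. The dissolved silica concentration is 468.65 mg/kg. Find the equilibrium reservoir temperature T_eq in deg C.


T_eq = 1309 / (5.19 - log10(SiO2)) - 273.15
T_eq = 1309 / (5.19 - log10(468.65)) - 273.15
T_eq = 246.47 deg C


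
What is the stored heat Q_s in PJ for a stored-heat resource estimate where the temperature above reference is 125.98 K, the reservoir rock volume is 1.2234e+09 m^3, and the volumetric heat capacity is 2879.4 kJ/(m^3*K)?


Q_s = Vr * rhoc * dT / 1e12
Q_s = 1.2234e+09 * 2879.4 * 125.98 / 1e12
Q_s = 443.78 PJ


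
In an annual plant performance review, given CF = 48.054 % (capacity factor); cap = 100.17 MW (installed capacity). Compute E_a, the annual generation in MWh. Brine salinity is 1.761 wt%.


E_a = CF / 100 * cap * 8760
E_a = 48.054 / 100 * 100.17 * 8760
E_a = 4.2167e+05 MWh


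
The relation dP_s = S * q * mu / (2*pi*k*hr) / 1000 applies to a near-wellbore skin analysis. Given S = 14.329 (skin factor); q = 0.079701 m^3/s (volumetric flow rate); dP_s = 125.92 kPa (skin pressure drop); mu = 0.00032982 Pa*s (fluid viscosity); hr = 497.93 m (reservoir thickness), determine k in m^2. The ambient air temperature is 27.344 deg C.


k = S*q*mu / (2*pi*dP_s*1000*hr)
k = 14.329*0.079701*0.00032982 / (2*pi*125.92*1000*497.93)
k = 9.5612e-13 m^2


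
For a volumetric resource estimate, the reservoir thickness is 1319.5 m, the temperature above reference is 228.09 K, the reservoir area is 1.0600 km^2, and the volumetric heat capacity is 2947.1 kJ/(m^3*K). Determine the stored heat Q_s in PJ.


Step 1: Vr = A*1e6*hr = 1.06*1e6*1319.5 = 1.398670e+09 m^3
Step 2: Q_s = Vr*rhoc*dT/1e12 = 1.398670e+09*2947.1*228.09/1e12 = 940.19 PJ
Q_s = 940.19 PJ


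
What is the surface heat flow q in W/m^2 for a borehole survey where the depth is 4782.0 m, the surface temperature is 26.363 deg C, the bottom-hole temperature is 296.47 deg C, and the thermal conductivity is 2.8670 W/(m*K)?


Step 1: grad = (T_d - T_surf)/d * 1000 = (296.47 - 26.363)/4782.0 * 1000 = 56.48411 deg C/km
Step 2: q = k * grad / 1000 = 2.867 * 56.48411 / 1000 = 0.16194 W/m^2
q = 0.16194 W/m^2


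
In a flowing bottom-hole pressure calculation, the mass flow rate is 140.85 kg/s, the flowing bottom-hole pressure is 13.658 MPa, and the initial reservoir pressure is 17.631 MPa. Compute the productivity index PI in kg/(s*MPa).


PI = mdot / (P_i - P_wf)
PI = 140.85 / (17.631 - 13.658)
PI = 35.452 kg/(s*MPa)


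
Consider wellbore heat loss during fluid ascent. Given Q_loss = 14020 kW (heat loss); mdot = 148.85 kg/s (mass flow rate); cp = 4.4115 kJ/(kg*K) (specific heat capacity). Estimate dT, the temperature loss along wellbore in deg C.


dT = Q_loss / (mdot * cp)
dT = 14020 / (148.85 * 4.4115)
dT = 21.35074 K
Convert (temperature difference, 1 K = 1 deg C): 21.35074 K = 21.35074 deg C
dT = 21.351 deg C


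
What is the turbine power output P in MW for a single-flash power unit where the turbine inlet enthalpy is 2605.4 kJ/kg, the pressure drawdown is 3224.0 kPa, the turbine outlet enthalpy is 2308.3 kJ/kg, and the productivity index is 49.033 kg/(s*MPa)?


Step 1: mdot = PI * dP / 1000 = 49.033 * 3224.0 / 1000 = 158.0824 kg/s
Step 2: P = mdot*(h_in - h_out)/1000 = 158.0824*(2605.4 - 2308.3)/1000 = 46.966 MW
P = 46.966 MW


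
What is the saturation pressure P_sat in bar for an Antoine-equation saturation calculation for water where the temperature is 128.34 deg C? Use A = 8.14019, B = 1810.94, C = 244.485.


P_sat = 10^(A - B/(C + T)) / 760 * 0.101325
P_sat = 10^(8.14019 - 1810.94/(244.485 + 128.34)) / 760 * 0.101325
P_sat = 0.2557096 MPa
Convert: 0.2557096 MPa * 10.0 = 2.5571 bar
P_sat = 2.5571 bar


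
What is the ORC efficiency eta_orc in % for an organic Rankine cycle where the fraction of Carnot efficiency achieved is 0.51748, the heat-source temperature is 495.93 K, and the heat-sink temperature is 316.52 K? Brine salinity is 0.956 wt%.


eta_orc = (1 - Tc/Th) * f * 100
eta_orc = (1 - 316.52/495.93) * 0.51748 * 100
eta_orc = 18.721 %


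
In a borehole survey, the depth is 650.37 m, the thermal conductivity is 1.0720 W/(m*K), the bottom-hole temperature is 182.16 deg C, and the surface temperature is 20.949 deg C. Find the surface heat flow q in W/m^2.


Step 1: grad = (T_d - T_surf)/d * 1000 = (182.16 - 20.949)/650.37 * 1000 = 247.8758 deg C/km
Step 2: q = k * grad / 1000 = 1.072 * 247.8758 / 1000 = 0.26572 W/m^2
q = 0.26572 W/m^2


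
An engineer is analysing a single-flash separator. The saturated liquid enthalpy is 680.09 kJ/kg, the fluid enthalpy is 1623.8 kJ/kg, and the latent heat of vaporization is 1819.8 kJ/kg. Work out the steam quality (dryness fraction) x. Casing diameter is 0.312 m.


x = (h - hf) / hfg
x = (1623.8 - 680.09) / 1819.8
x = 0.51858


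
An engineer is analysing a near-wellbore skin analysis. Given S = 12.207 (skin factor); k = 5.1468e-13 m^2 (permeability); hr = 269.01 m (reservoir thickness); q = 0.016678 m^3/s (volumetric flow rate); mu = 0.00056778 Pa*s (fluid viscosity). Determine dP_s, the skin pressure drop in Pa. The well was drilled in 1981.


dP_s = S * q * mu / (2*pi*k*hr) / 1000
dP_s = 12.207 * 0.016678 * 0.00056778 / (2*pi*5.1468e-13*269.01) / 1000
dP_s = 132.8763 kPa
Convert: 132.8763 kPa * 1000.0 = 1.3288e+05 Pa
dP_s = 1.3288e+05 Pa


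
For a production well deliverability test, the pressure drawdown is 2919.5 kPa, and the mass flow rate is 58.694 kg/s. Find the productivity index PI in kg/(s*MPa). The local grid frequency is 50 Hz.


PI = mdot * 1000 / dP
PI = 58.694 * 1000 / 2919.5
PI = 20.104 kg/(s*MPa)


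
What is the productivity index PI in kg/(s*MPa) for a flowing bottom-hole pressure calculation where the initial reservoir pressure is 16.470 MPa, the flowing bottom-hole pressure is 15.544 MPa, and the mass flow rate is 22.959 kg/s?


PI = mdot / (P_i - P_wf)
PI = 22.959 / (16.470 - 15.544)
PI = 24.794 kg/(s*MPa)


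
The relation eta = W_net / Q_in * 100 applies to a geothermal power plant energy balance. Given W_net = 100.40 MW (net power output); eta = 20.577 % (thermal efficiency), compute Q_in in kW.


Q_in = W_net / (eta / 100)
Q_in = 100.40 / (20.577 / 100)
Q_in = 487.9234 MW
Convert: 487.9234 MW * 1000.0 = 4.8792e+05 kW
Q_in = 4.8792e+05 kW


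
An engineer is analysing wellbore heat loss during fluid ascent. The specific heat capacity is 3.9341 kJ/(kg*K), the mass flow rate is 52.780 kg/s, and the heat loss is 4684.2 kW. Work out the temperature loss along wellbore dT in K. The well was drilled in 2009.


dT = Q_loss / (mdot * cp)
dT = 4684.2 / (52.780 * 3.9341)
dT = 22.559 K


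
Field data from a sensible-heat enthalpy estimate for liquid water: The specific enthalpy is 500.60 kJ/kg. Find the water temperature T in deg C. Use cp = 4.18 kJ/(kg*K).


T = h / cp
T = 500.60 / 4.18
T = 119.76 deg C


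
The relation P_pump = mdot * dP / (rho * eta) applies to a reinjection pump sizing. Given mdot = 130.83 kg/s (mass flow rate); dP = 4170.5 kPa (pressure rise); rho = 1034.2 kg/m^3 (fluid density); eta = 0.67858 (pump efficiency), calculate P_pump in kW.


P_pump = mdot * dP / (rho * eta)
P_pump = 130.83 * 4170.5 / (1034.2 * 0.67858)
P_pump = 777.48 kW


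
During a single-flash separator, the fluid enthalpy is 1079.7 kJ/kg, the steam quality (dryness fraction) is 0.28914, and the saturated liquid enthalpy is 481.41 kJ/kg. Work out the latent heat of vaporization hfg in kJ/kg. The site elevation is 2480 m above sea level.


hfg = (h - hf) / x
hfg = (1079.7 - 481.41) / 0.28914
hfg = 2069.2 kJ/kg


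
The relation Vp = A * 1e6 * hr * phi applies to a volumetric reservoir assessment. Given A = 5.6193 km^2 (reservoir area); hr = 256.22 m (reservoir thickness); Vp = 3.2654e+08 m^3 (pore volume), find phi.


phi = Vp / (A * 1e6 * hr)
phi = 3.2654e+08 / (5.6193 * 1e6 * 256.22)
phi = 0.22680


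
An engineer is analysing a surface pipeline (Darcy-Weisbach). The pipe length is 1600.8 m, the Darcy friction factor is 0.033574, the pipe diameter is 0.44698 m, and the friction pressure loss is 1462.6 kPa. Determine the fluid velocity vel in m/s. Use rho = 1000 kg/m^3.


vel = sqrt(dP*1000*2*D / (f*L*rho))
vel = sqrt(1462.6*1000*2*0.44698 / (0.033574*1600.8*1000))
vel = 4.9323 m/s


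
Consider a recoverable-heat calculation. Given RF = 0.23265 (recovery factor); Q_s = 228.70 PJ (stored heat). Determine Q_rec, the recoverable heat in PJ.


Q_rec = Q_s * RF
Q_rec = 228.70 * 0.23265
Q_rec = 53.207 PJ


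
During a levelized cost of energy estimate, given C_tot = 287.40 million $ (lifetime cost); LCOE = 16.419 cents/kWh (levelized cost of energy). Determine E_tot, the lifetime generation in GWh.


E_tot = C_tot / LCOE * 100
E_tot = 287.40 / 16.419 * 100
E_tot = 1750.4 GWh


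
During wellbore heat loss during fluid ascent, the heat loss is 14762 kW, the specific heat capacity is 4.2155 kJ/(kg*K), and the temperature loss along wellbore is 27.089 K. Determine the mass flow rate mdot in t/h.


mdot = Q_loss / (cp * dT)
mdot = 14762 / (4.2155 * 27.089)
mdot = 129.2716 kg/s
Convert: 129.2716 kg/s * 3.6 = 465.38 t/h
mdot = 465.38 t/h


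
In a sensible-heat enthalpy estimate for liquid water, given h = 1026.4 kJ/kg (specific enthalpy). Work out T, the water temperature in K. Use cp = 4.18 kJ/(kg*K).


T = h / cp
T = 1026.4 / 4.18
T = 245.5502 deg C
Convert to K: 245.5502 + 273.15 = 518.70 K
T = 518.70 K


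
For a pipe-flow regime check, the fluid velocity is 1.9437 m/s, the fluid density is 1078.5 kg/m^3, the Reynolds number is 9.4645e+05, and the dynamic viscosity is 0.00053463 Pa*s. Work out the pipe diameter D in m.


D = Re * mu / (rho * vel)
D = 9.4645e+05 * 0.00053463 / (1078.5 * 1.9437)
D = 0.24138 m


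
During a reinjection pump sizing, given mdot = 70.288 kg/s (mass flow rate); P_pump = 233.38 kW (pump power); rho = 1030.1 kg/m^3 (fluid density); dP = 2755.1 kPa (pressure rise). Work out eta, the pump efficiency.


eta = mdot * dP / (rho * P_pump)
eta = 70.288 * 2755.1 / (1030.1 * 233.38)
eta = 0.80552


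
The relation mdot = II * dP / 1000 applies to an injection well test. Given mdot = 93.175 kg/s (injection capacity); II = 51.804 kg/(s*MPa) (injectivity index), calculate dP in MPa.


dP = mdot * 1000 / II
dP = 93.175 * 1000 / 51.804
dP = 1798.606 kPa
Convert: 1798.606 kPa * 0.001 = 1.7986 MPa
dP = 1.7986 MPa


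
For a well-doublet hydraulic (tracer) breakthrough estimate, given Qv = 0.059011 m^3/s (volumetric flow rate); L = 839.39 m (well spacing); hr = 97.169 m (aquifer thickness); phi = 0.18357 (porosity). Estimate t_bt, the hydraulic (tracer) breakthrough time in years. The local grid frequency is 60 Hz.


t_bt = pi * hr * phi * L^2 / (3 * Qv) / (365.25*86400)
t_bt = pi * 97.169 * 0.18357 * 839.39^2 / (3 * 0.059011) / (365.25*86400)
t_bt = 7.0672 years


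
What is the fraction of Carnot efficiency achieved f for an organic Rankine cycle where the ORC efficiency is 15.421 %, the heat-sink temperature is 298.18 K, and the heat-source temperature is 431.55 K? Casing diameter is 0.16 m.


f = (eta_orc/100) / (1 - Tc/Th)
f = (15.421/100) / (1 - 298.18/431.55)
f = 0.49898


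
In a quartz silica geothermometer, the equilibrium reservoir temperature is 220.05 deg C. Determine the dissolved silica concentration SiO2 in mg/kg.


SiO2 = 10^(5.19 - 1309/(T_eq + 273.15))
SiO2 = 10^(5.19 - 1309/(220.05 + 273.15))
SiO2 = 343.48 mg/kg


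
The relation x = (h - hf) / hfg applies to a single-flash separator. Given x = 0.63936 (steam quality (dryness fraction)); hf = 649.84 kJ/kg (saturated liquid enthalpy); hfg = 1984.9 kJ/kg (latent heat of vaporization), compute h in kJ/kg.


h = hf + x * hfg
h = 649.84 + 0.63936 * 1984.9
h = 1918.9 kJ/kg


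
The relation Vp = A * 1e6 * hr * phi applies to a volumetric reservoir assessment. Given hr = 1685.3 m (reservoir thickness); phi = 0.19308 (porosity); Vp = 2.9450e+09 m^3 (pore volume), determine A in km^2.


A = Vp / (1e6 * hr * phi)
A = 2.9450e+09 / (1e6 * 1685.3 * 0.19308)
A = 9.0505 km^2


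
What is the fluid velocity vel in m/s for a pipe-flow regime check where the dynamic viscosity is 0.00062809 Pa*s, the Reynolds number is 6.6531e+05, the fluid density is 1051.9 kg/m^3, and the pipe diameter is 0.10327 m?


vel = Re * mu / (rho * D)
vel = 6.6531e+05 * 0.00062809 / (1051.9 * 0.10327)
vel = 3.8468 m/s


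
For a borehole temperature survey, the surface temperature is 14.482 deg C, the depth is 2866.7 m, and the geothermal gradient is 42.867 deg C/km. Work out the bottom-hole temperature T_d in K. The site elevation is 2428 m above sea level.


T_d = T_surf + grad * d / 1000
T_d = 14.482 + 42.867 * 2866.7 / 1000
T_d = 137.3688 deg C
Convert to K: 137.3688 + 273.15 = 410.52 K
T_d = 410.52 K


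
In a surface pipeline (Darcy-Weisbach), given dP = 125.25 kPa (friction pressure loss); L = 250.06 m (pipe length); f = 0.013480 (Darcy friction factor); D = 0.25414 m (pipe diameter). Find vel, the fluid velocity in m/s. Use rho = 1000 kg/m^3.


vel = sqrt(dP*1000*2*D / (f*L*rho))
vel = sqrt(125.25*1000*2*0.25414 / (0.013480*250.06*1000))
vel = 4.3458 m/s


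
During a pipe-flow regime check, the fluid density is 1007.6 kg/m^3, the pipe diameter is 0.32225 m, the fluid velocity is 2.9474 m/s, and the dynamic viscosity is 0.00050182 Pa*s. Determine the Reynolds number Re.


Re = rho * vel * D / mu
Re = 1007.6 * 2.9474 * 0.32225 / 0.00050182
Re = 1.9071e+06


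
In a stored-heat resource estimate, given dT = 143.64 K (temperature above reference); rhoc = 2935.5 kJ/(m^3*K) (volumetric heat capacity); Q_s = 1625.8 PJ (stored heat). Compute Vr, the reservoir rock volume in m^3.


Vr = Q_s * 1e12 / (rhoc * dT)
Vr = 1625.8 * 1e12 / (2935.5 * 143.64)
Vr = 3.8558e+09 m^3


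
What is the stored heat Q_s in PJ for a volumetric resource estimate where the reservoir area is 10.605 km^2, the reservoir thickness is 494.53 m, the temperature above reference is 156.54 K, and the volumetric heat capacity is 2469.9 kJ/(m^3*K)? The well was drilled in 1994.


Step 1: Vr = A*1e6*hr = 10.605*1e6*494.53 = 5.244491e+09 m^3
Step 2: Q_s = Vr*rhoc*dT/1e12 = 5.244491e+09*2469.9*156.54/1e12 = 2027.7 PJ
Q_s = 2027.7 PJ


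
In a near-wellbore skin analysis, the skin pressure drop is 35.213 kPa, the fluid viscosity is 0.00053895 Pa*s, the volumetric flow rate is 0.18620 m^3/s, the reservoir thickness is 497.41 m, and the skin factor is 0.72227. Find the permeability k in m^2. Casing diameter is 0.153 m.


k = S*q*mu / (2*pi*dP_s*1000*hr)
k = 0.72227*0.18620*0.00053895 / (2*pi*35.213*1000*497.41)
k = 6.5861e-13 m^2


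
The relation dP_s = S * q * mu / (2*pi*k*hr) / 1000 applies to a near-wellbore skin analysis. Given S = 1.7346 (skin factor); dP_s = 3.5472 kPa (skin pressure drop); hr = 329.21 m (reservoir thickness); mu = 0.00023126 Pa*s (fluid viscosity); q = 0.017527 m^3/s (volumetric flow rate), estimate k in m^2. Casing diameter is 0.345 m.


k = S*q*mu / (2*pi*dP_s*1000*hr)
k = 1.7346*0.017527*0.00023126 / (2*pi*3.5472*1000*329.21)
k = 9.5823e-13 m^2


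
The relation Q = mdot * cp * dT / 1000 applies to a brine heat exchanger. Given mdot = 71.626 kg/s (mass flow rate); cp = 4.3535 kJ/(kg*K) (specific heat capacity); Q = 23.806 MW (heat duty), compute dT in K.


dT = Q * 1000 / (mdot * cp)
dT = 23.806 * 1000 / (71.626 * 4.3535)
dT = 76.344 K


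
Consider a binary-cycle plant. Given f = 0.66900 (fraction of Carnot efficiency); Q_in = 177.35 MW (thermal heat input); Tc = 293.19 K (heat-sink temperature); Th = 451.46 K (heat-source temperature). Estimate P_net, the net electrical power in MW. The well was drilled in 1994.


Step 1: eta = (1 - Tc/Th)*f = (1 - 293.19/451.46)*0.669 = 0.2345338
Step 2: P_net = eta * Q_in = 0.2345338 * 177.35 = 41.595 MW
P_net = 41.595 MW


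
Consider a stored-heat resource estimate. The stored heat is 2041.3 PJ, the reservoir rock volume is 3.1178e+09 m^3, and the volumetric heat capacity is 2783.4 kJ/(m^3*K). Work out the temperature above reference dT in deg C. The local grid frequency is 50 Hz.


dT = Q_s * 1e12 / (Vr * rhoc)
dT = 2041.3 * 1e12 / (3.1178e+09 * 2783.4)
dT = 235.2247 K
Convert (temperature difference, 1 K = 1 deg C): 235.2247 K = 235.2247 deg C
dT = 235.22 deg C


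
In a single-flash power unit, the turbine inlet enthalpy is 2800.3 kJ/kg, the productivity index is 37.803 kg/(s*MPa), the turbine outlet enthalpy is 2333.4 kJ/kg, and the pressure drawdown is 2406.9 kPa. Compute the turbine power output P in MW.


Step 1: mdot = PI * dP / 1000 = 37.803 * 2406.9 / 1000 = 90.98804 kg/s
Step 2: P = mdot*(h_in - h_out)/1000 = 90.98804*(2800.3 - 2333.4)/1000 = 42.482 MW
P = 42.482 MW


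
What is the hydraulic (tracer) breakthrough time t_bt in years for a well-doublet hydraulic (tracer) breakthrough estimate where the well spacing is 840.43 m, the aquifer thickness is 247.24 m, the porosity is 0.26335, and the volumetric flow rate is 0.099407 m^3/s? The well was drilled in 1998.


t_bt = pi * hr * phi * L^2 / (3 * Qv) / (365.25*86400)
t_bt = pi * 247.24 * 0.26335 * 840.43^2 / (3 * 0.099407) / (365.25*86400)
t_bt = 15.352 years


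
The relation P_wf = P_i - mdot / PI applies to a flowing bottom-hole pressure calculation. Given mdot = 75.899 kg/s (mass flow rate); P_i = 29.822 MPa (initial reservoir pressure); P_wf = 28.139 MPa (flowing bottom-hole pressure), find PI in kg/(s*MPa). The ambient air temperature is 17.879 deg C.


PI = mdot / (P_i - P_wf)
PI = 75.899 / (29.822 - 28.139)
PI = 45.097 kg/(s*MPa)


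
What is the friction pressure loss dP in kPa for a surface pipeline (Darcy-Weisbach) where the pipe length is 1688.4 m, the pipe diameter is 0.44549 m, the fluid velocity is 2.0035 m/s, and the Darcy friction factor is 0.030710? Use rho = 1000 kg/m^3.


dP = f * (L/D) * (rho*vel^2/2) / 1000
dP = 0.030710 * (1688.4/0.44549) * (1000*2.0035^2/2) / 1000
dP = 233.60 kPa


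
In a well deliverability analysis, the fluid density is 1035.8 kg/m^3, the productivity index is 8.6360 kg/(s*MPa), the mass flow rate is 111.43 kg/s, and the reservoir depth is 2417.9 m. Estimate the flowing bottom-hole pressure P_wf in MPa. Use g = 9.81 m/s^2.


Step 1: P_i = rho*g*h/1e6 = 1035.8*9.81*2417.9/1e6 = 24.56876 MPa
Step 2: P_wf = P_i - mdot/PI = 24.56876 - 111.43/8.636 = 11.666 MPa
P_wf = 11.666 MPa


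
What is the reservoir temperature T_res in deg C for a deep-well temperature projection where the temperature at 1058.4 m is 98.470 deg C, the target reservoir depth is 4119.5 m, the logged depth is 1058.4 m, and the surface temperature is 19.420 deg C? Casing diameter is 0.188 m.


Step 1: grad = (T_d1 - T_surf)/d1 * 1000 = (98.47 - 19.42)/1058.4 * 1000 = 74.68821 deg C/km
Step 2: T_res = T_surf + grad*d2/1000 = 19.42 + 74.68821*4119.5/1000 = 327.10 deg C
T_res = 327.10 deg C


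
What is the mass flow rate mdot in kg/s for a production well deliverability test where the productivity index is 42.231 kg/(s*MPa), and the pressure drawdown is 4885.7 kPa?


mdot = PI * dP / 1000
mdot = 42.231 * 4885.7 / 1000
mdot = 206.33 kg/s


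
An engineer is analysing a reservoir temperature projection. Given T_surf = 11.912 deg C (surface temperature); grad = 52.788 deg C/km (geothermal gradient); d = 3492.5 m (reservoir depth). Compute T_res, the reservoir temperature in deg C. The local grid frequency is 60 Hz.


T_res = T_surf + grad * d / 1000
T_res = 11.912 + 52.788 * 3492.5 / 1000
T_res = 196.27 deg C


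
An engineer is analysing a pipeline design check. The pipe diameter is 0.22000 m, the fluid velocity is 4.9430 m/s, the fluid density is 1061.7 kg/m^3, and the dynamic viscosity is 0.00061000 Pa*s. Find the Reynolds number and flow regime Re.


Step 1: Re = rho*vel*D/mu = 1061.7*4.943*0.22/0.00061 = 1.8927e+06
Step 2: Re = 1.8927e+06 > 4000, so flow is turbulent.
Re = 1.8927e+06 (turbulent)


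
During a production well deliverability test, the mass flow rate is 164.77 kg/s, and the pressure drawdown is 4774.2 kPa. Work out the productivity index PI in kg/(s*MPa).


PI = mdot * 1000 / dP
PI = 164.77 * 1000 / 4774.2
PI = 34.513 kg/(s*MPa)


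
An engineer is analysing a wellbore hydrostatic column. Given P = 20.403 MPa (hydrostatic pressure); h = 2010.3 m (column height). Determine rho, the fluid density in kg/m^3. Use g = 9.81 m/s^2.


rho = P * 1e6 / (g * h)
rho = 20.403 * 1e6 / (9.81 * 2010.3)
rho = 1034.6 kg/m^3


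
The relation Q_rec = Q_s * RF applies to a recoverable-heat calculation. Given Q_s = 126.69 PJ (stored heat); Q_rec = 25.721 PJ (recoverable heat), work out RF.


RF = Q_rec / Q_s
RF = 25.721 / 126.69
RF = 0.20302


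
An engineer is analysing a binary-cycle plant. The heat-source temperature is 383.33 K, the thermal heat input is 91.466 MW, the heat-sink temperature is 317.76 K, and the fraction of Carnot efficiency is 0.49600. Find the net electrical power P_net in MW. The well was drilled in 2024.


Step 1: eta = (1 - Tc/Th)*f = (1 - 317.76/383.33)*0.496 = 0.08484262
Step 2: P_net = eta * Q_in = 0.08484262 * 91.466 = 7.7602 MW
P_net = 7.7602 MW


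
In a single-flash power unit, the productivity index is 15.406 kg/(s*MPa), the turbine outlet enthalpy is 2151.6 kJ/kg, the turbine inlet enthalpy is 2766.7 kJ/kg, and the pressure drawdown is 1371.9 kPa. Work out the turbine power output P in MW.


Step 1: mdot = PI * dP / 1000 = 15.406 * 1371.9 / 1000 = 21.13549 kg/s
Step 2: P = mdot*(h_in - h_out)/1000 = 21.13549*(2766.7 - 2151.6)/1000 = 13.000 MW
P = 13.000 MW


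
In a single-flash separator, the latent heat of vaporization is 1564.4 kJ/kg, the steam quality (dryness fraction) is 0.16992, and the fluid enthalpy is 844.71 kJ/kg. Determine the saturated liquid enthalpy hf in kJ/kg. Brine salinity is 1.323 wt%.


hf = h - x * hfg
hf = 844.71 - 0.16992 * 1564.4
hf = 578.89 kJ/kg
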